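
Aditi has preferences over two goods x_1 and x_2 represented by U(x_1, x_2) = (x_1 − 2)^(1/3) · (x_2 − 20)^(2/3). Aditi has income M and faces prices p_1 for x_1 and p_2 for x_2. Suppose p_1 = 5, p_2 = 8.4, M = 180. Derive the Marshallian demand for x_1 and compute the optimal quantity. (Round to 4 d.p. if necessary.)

MRS = (1/2)·(x_2−20)/(x_1−2). Tangency with p_1/p_2 gives x_2−20 = 2·(p_1/p_2)·(x_1−2).
After buying the subsistence bundle (2, 20), a share 1/3 of the remaining income goes to x_1: x_1* = 2 + 1/3·(M − 2p_1 − 20p_2)/p_1.
Discretionary income = 180 − 2·5 − 20·8.4 = 2; x_1* = 2 + 1/3·2/5 = 2.1333.

x_1* = 2.1333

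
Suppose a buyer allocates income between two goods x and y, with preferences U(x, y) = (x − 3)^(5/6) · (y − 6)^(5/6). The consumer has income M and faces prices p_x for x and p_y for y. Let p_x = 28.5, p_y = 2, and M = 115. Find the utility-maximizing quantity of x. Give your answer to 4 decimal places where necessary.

x* = 3.307

Let x' = x−3, y' = y−6. MRS = y'/x' = p_x/p_y.
Substituting into the budget: x* = 3 + 0.5·(M − 3·p_x − 6·p_y)/p_x, and y* = 6 + 0.5·(…)/p_y.
Discretionary income = 115 − 3·28.5 − 6·2 = 17.5; x* = 3 + 0.5·17.5/28.5 = 3.307.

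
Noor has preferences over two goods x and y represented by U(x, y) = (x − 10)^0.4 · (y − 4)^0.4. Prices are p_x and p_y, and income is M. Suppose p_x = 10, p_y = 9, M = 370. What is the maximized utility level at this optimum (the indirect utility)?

V = 7.4619

MRS = (y−4)/(x−10). Tangency with p_x/p_y gives y−4 = (p_x/p_y)·(x−10).
Substituting into the budget: x* = 10 + 0.5·(M − 10·p_x − 4·p_y)/p_x, and y* = 4 + 0.5·(…)/p_y.
Discretionary income = 370 − 10·10 − 4·9 = 234; x* = 10 + 0.5·234/10 = 21.7; y* = 4 + 0.5·234/9 = 17.
Utility at the optimum: U(21.7, 17) = 7.4619.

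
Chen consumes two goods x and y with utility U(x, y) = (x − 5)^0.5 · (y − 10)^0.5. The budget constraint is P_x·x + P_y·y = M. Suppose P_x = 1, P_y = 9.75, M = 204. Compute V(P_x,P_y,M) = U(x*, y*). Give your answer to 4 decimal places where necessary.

V = 16.253

MRS = (y−10)/(x−5). Tangency with P_x/P_y gives y−10 = (P_x/P_y)·(x−5).
Substituting into the budget: x* = 5 + 0.5·(M − 5·P_x − 10·P_y)/P_x, and y* = 10 + 0.5·(…)/P_y.
Discretionary income = 204 − 5·1 − 10·9.75 = 101.5; x* = 5 + 0.5·101.5/1 = 55.75; y* = 10 + 0.5·101.5/9.75 = 15.2051.
Utility at the optimum: U(55.75, 15.2051) = 16.253.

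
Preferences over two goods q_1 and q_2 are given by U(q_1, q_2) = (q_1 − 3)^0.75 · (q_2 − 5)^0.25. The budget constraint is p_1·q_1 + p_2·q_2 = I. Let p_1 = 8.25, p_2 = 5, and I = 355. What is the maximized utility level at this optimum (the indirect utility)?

V = 23.8976

This is Cobb-Douglas in (q_1−3, q_2−5): tangency gives 0.75·p_2·(q_2−5) = 0.25·p_1·(q_1−3).
Substituting into the budget: q_1* = 3 + 0.75·(I − 3·p_1 − 5·p_2)/p_1, and q_2* = 5 + 0.25·(…)/p_2.
Discretionary income = 355 − 3·8.25 − 5·5 = 305.25; q_1* = 3 + 0.75·305.25/8.25 = 30.75; q_2* = 5 + 0.25·305.25/5 = 20.2625.
Utility at the optimum: U(30.75, 20.2625) = 23.8976.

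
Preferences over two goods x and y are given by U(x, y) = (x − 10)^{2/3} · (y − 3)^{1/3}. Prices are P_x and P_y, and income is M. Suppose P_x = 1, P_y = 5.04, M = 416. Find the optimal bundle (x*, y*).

MRS = 2·(y−3)/(x−10). Tangency with P_x/P_y gives y−3 = (1/2)·(P_x/P_y)·(x−10).
After buying the subsistence bundle (10, 3), a share 2/3 of the remaining income goes to x: x* = 10 + 2/3·(M − 10P_x − 3P_y)/P_x.
Discretionary income = 416 − 10·1 − 3·5.04 = 390.88; x* = 10 + 2/3·390.88/1 = 270.5867; y* = 3 + 1/3·390.88/5.04 = 28.8519.

x* = 270.5867, y* = 28.8519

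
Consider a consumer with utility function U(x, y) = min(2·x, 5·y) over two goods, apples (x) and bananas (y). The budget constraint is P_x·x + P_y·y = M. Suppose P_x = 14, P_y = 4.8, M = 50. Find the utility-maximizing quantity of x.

Demand: x*(P_x,P_y,M) = 5·M/(5·P_x + 2·P_y), y* = 2·M/(5·P_x + 2·P_y).
Here 5·14 + 2·4.8 = 79.6, giving x* = 3.1407.

x* = 3.1407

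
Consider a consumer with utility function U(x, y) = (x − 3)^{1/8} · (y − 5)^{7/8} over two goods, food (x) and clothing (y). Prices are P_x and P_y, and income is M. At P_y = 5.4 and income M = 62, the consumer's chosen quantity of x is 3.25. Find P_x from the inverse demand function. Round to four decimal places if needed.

P_x = 7

This is Cobb-Douglas in (x−3, y−5): tangency gives 0.125·P_y·(y−5) = 0.875·P_x·(x−3).
Substituting into the budget: x* = 3 + 0.125·(M − 3·P_x − 5·P_y)/P_x, and y* = 5 + 0.875·(…)/P_y.
Set x* = 3.25 in the demand function and solve for P_x: P_x = 7.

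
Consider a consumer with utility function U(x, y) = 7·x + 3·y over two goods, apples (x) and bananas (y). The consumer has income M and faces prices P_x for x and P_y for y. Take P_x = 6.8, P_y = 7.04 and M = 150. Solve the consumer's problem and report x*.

x* = 22.0588

Linear utility — the consumer picks whichever good has higher MU/price: 7/6.8 = 1.0294 vs 3/7.04 = 0.4261.
x gives more utility per dollar, so spend all income on x: x* = M/P_x, y* = 0.
Numerically: x* = 22.0588, y* = 0.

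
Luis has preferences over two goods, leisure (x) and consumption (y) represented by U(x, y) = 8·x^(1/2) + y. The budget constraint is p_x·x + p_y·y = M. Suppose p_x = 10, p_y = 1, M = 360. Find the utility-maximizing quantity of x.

Thus x* = (4·p_y/p_x)² — independent of M — with the rest of income spent on y.
Plugging in: x* = (4·1/10)² = 0.16.

x* = 0.16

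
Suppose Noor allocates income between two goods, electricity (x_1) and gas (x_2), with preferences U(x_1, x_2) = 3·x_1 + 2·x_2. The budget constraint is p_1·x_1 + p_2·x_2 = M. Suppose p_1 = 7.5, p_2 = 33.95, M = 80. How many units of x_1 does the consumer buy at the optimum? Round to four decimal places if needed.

x_1* = 10.6667

Perfect substitutes: compare marginal utility per dollar. 3/p_1 vs 2/p_2 → 0.4 vs 0.0589.
x_1 gives more utility per dollar, so spend all income on x_1: x_1* = M/p_1, x_2* = 0.
Numerically: x_1* = 10.6667, x_2* = 0.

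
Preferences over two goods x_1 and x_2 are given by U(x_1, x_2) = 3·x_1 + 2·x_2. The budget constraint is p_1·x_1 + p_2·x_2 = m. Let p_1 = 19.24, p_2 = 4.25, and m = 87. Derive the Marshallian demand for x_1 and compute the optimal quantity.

Linear utility — the consumer picks whichever good has higher MU/price: 3/19.24 = 0.1559 vs 2/4.25 = 0.4706.
x_2 gives more utility per dollar, so spend all income on x_2: x_2* = m/p_2, x_1* = 0.
Numerically: x_1* = 0, x_2* = 20.4706.

x_1* = 0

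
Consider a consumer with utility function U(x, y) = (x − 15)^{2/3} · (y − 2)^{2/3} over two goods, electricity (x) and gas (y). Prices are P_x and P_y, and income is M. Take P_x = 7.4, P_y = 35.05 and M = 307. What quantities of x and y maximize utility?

MRS = (y−2)/(x−15). Tangency with P_x/P_y gives y−2 = (P_x/P_y)·(x−15).
Substituting into the budget: x* = 15 + 0.5·(M − 15·P_x − 2·P_y)/P_x, and y* = 2 + 0.5·(…)/P_y.
Discretionary income = 307 − 15·7.4 − 2·35.05 = 125.9; x* = 15 + 0.5·125.9/7.4 = 23.5068; y* = 2 + 0.5·125.9/35.05 = 3.796.

x* = 23.5068, y* = 3.796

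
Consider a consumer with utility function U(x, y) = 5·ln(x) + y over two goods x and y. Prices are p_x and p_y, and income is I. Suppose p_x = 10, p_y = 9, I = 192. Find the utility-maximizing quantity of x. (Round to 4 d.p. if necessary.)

So x*(p_x,p_y) = 5·p_y/p_x, independent of income; and y* = (I − 5·p_y)/p_y.
At the given prices: x* = 5·9/10 = 4.5.

x* = 4.5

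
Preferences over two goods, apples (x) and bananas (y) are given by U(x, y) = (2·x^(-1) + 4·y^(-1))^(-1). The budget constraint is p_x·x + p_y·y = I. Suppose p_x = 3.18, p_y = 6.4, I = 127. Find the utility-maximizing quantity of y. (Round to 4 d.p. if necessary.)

MU_x ∝ 2·x^(-2), MU_y ∝ 4·y^(-2), so MRS = (1/2)·(y/x)^(2) = p_x/p_y.
Solve for the ratio: y/x = [2·p_x/p_y]^(0.5).
With the ratio pinned down, the budget gives x* = I/(p_x + p_y·(y/x)) and y* = (y/x)·x*.
Numerically y/x = 0.99687, so x* = 127/(3.18 + 6.4·0.99687) = 13.2846 and y* = 0.99687·13.2846 = 13.243.

y* = 13.243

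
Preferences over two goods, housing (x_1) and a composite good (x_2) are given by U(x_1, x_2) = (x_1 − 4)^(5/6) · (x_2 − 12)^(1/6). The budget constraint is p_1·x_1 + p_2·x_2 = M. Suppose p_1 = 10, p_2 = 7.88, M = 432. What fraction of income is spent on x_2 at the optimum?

share on x_2 = 0.3336

Let x_1' = x_1−4, x_2' = x_2−12. MRS = 5·x_2'/x_1' = p_1/p_2.
After buying the subsistence bundle (4, 12), a share 5/6 of the remaining income goes to x_1: x_1* = 4 + 5/6·(M − 4p_1 − 12p_2)/p_1.
Discretionary income = 432 − 4·10 − 12·7.88 = 297.44; x_1* = 4 + 5/6·297.44/10 = 28.7867; x_2* = 12 + 1/6·297.44/7.88 = 18.291.
Expenditure on x_2: 7.88·18.291 = 144.1333; share = 0.3336.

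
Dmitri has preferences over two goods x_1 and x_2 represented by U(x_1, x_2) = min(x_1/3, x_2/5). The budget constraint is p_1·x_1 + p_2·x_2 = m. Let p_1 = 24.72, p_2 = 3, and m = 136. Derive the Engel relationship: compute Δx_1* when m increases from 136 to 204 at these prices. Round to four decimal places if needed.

Δx_1* = 2.288

With perfect complements, no substitution: consume in ratio x_1:x_2 = 3:5.
Budget: p_1·x_1 + p_2·(5/3)·x_1 = m, so (3·p_1 + 5·p_2)·x_1 = 3·m.
Demand: x_1*(p_1,p_2,m) = 3·m/(3·p_1 + 5·p_2), x_2* = 5·m/(3·p_1 + 5·p_2).
Here 3·24.72 + 5·3 = 89.16, giving x_1* = 4.576.
At m' = 204: x_1* = 6.8641. Change: 6.8641 − 4.576 = 2.288.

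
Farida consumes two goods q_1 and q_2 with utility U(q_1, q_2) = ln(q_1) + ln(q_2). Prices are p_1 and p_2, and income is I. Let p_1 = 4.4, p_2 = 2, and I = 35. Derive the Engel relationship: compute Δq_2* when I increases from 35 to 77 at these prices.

Δq_2* = 10.5

MU_q_1/MU_q_2 = (q_2)/(q_1); tangency sets this equal to p_1/p_2.
Rearranging, p_2·q_2 = p_1·q_1. Substituting into the budget gives p_1·q_1·(1 + 1) = I.
Demand: q_1*(p_1,p_2,I) = 0.5·I/p_1 and q_2* = 0.5·I/p_2.
At p_1=4.4, p_2=2, I=35: q_2* = 0.5·35/2 = 8.75.
At I' = 77: q_2* = 19.25. Change: 19.25 − 8.75 = 10.5.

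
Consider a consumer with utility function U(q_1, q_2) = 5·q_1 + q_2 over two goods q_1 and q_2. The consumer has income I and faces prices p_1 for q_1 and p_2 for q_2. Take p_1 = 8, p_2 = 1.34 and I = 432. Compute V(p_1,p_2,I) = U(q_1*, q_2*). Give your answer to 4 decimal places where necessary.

V = 322.3881

Perfect substitutes: compare marginal utility per dollar. 5/p_1 vs 1/p_2 → 0.625 vs 0.7463.
q_2 gives more utility per dollar, so spend all income on q_2: q_2* = I/p_2, q_1* = 0.
Numerically: q_1* = 0, q_2* = 322.3881.
Utility at the optimum: U(0, 322.3881) = 322.3881.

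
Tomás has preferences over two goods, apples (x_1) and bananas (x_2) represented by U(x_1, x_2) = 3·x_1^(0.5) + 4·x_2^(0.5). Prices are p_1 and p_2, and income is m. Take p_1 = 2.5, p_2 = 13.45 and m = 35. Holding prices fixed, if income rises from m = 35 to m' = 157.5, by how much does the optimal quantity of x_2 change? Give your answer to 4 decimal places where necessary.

From the CES first-order condition, (3/4)·(x_2/x_1)^(0.5) = p_1/p_2.
Hence x_2/x_1 = ((4/3)·p_1/p_2)^(1/(0.5)), i.e. raised to the 2 power.
With the ratio pinned down, the budget gives x_1* = m/(p_1 + p_2·(x_2/x_1)) and x_2* = (x_2/x_1)·x_1*.
Numerically x_2/x_1 = 0.06142, so x_1* = 35/(2.5 + 13.45·0.06142) = 10.5228 and x_2* = 0.06142·10.5228 = 0.6463.
At m' = 157.5: x_2* = 2.9084. Change: 2.9084 − 0.6463 = 2.2621.

Δx_2* = 2.2621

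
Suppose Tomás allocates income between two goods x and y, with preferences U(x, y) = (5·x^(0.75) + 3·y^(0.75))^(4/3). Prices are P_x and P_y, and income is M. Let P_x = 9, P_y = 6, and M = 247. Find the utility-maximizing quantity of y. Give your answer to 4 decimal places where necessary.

y* = 12.527

MRS = MU_x/MU_y = (5/3)·(y/x)^(0.25). Set equal to P_x/P_y.
Hence y/x = ((3/5)·P_x/P_y)^(1/(0.25)), i.e. raised to the 4 power.
With the ratio pinned down, the budget gives x* = M/(P_x + P_y·(y/x)) and y* = (y/x)·x*.
Numerically y/x = 0.6561, so x* = 247/(9 + 6·0.6561) = 19.0931 and y* = 0.6561·19.0931 = 12.527.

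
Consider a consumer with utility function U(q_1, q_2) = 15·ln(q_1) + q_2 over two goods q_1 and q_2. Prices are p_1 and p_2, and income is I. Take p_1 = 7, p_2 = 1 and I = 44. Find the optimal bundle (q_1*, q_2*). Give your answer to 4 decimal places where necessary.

Set MRS = p_1/p_2: (15/q_1)/1 = p_1/p_2.
So q_1*(p_1,p_2) = 15·p_2/p_1, independent of income; and q_2* = (I − 15·p_2)/p_2.
At the given prices: q_1* = 15·1/7 = 2.1429, and q_2* = 29.

q_1* = 2.1429, q_2* = 29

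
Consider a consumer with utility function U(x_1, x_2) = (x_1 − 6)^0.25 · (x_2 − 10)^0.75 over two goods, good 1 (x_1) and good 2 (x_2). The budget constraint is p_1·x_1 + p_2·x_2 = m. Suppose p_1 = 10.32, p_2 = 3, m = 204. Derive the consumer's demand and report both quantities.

MRS = (1/3)·(x_2−10)/(x_1−6). Tangency with p_1/p_2 gives x_2−10 = 3·(p_1/p_2)·(x_1−6).
After buying the subsistence bundle (6, 10), a share 0.25 of the remaining income goes to x_1: x_1* = 6 + 0.25·(m − 6p_1 − 10p_2)/p_1.
Discretionary income = 204 − 6·10.32 − 10·3 = 112.08; x_1* = 6 + 0.25·112.08/10.32 = 8.7151; x_2* = 10 + 0.75·112.08/3 = 38.02.

x_1* = 8.7151, x_2* = 38.02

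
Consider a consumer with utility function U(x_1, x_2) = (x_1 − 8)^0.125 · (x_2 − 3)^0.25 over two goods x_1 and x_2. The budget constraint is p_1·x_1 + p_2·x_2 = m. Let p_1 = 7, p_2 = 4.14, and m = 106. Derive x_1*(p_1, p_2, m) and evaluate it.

Let x_1' = x_1−8, x_2' = x_2−3. MRS = (1/2)·x_2'/x_1' = p_1/p_2.
After buying the subsistence bundle (8, 3), a share 1/3 of the remaining income goes to x_1: x_1* = 8 + 1/3·(m − 8p_1 − 3p_2)/p_1.
Discretionary income = 106 − 8·7 − 3·4.14 = 37.58; x_1* = 8 + 1/3·37.58/7 = 9.7895.

x_1* = 9.7895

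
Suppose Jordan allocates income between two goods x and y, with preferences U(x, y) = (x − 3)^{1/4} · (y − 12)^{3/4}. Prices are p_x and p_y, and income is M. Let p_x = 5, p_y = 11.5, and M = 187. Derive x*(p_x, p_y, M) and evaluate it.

Discretionary income = 187 − 3·5 − 12·11.5 = 34; x* = 3 + 0.25·34/5 = 4.7.

x* = 4.7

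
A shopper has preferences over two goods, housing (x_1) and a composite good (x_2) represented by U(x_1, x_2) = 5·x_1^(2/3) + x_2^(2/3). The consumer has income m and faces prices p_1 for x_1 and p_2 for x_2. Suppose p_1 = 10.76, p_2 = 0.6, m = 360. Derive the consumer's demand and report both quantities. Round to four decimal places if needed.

x_1* = 9.3643, x_2* = 432.0662

MU_x_1 ∝ 5·x_1^(-1/3), MU_x_2 ∝ x_2^(-1/3), so MRS = 5·(x_2/x_1)^(1/3) = p_1/p_2.
Solve for the ratio: x_2/x_1 = [(1/5)·p_1/p_2]^(3).
With the ratio pinned down, the budget gives x_1* = m/(p_1 + p_2·(x_2/x_1)) and x_2* = (x_2/x_1)·x_1*.
Numerically x_2/x_1 = 46.139518, so x_1* = 360/(10.76 + 0.6·46.139518) = 9.3643 and x_2* = 46.139518·9.3643 = 432.0662.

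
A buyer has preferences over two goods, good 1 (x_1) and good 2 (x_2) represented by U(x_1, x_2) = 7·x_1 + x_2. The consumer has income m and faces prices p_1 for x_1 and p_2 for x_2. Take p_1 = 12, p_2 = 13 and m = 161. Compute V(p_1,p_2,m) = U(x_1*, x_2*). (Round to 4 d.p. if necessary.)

V = 93.9167

Linear utility — the consumer picks whichever good has higher MU/price: 7/12 = 0.5833 vs 1/13 = 0.0769.
x_1 gives more utility per dollar, so spend all income on x_1: x_1* = m/p_1, x_2* = 0.
Numerically: x_1* = 13.4167, x_2* = 0.
Utility at the optimum: U(13.4167, 0) = 93.9167.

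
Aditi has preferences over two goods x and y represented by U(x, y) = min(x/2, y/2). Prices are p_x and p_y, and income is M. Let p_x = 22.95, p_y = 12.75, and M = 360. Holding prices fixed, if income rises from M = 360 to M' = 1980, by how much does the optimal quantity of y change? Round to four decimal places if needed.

With perfect complements, no substitution: consume in ratio x:y = 2:2.
Budget: p_x·x + p_y·x = M, so (2·p_x + 2·p_y)·x = 2·M.
Demand: x*(p_x,p_y,M) = 2·M/(2·p_x + 2·p_y), y* = 2·M/(2·p_x + 2·p_y).
Here 2·22.95 + 2·12.75 = 71.4, giving y* = 10.084.
At M' = 1980: y* = 55.4622. Change: 55.4622 − 10.084 = 45.3782.

Δy* = 45.3782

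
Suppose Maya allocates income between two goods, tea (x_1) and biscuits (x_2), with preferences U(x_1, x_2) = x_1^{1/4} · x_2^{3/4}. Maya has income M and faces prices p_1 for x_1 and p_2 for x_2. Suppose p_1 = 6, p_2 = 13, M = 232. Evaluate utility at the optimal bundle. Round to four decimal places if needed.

Tangency: MRS = (1/3)·x_2/x_1 = p_1/p_2.
So 0.25·p_2·x_2 = 0.75·p_1·x_1; combined with the budget, a share 0.25 of income goes to x_1.
Demand: x_1*(p_1,p_2,M) = 0.25·M/p_1 and x_2* = 0.75·M/p_2.
At p_1=6, p_2=13, M=232: x_1* = 0.25·232/6 = 9.6667, x_2* = 13.3846.
Utility at the optimum: U(9.6667, 13.3846) = 12.3388.

V = 12.3388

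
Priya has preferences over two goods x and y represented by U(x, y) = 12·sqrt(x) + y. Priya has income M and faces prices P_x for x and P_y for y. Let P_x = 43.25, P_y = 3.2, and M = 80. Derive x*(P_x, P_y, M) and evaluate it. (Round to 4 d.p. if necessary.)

Utility is quasi-linear in y; the FOC for x is 6/√x = P_x/P_y.
Solve: √x = 6·P_y/P_x, so x*(P_x,P_y) = (6·P_y/P_x)², and y* = (M − P_x·x*)/P_y.
Plugging in: x* = (6·3.2/43.25)² = 0.1971.

x* = 0.1971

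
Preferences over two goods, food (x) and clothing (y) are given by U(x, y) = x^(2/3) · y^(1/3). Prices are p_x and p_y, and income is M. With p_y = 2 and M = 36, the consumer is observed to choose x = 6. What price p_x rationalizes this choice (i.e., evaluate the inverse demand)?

p_x = 4

Tangency: MRS = 2·y/x = p_x/p_y.
So 2/3·p_y·y = 1/3·p_x·x; combined with the budget, a share 2/3 of income goes to x.
Demand: x*(p_x,p_y,M) = 2/3·M/p_x and y* = 1/3·M/p_y.
Set x* = 6 in the demand function and solve for p_x: p_x = 4.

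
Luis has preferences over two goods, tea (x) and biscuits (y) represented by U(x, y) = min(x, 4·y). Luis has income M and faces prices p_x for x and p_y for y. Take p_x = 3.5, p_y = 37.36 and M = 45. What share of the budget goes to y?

Leontief preferences: the optimum is at the kink where x/4 = y/1, i.e. y = (1/4)·x.
Budget: p_x·x + p_y·(1/4)·x = M, so (4·p_x + p_y)·x = 4·M.
Demand: x*(p_x,p_y,M) = 4·M/(4·p_x + p_y), y* = M/(4·p_x + p_y).
Here 4·3.5 + 37.36 = 51.36, giving x* = 3.5047 and y* = 0.8762.
Expenditure on y: 37.36·0.8762 = 32.7336; share = 0.7274.

share on y = 0.7274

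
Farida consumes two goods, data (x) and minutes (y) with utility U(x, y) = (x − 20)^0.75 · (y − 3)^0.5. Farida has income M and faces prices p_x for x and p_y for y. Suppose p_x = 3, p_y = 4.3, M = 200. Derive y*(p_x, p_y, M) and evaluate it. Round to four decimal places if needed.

After buying the subsistence bundle (20, 3), a share 0.6 of the remaining income goes to x: x* = 20 + 0.6·(M − 20p_x − 3p_y)/p_x.
Discretionary income = 200 − 20·3 − 3·4.3 = 127.1; y* = 3 + 0.4·127.1/4.3 = 14.8233.

y* = 14.8233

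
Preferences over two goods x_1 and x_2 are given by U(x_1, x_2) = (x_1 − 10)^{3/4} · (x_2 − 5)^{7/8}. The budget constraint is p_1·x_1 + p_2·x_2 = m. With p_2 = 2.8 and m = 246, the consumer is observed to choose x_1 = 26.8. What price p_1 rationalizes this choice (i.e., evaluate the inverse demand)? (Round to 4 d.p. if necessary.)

p_1 = 5

Let x_1' = x_1−10, x_2' = x_2−5. MRS = (6/7)·x_2'/x_1' = p_1/p_2.
Substituting into the budget: x_1* = 10 + 6/13·(m − 10·p_1 − 5·p_2)/p_1, and x_2* = 5 + 7/13·(…)/p_2.
Set x_1* = 26.8 in the demand function and solve for p_1: p_1 = 5.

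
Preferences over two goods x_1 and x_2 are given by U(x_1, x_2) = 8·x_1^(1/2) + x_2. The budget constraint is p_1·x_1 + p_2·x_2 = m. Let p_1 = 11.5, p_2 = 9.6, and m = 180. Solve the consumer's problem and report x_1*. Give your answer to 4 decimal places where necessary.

Solve: √x_1 = 4·p_2/p_1, so x_1*(p_1,p_2) = (4·p_2/p_1)², and x_2* = (m − p_1·x_1*)/p_2.
Plugging in: x_1* = (4·9.6/11.5)² = 11.1498.

x_1* = 11.1498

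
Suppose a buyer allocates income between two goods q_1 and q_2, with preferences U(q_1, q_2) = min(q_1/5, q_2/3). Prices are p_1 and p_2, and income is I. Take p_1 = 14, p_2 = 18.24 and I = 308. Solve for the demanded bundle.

q_1* = 12.3477, q_2* = 7.4086

With perfect complements, no substitution: consume in ratio q_1:q_2 = 5:3.
Budget: p_1·q_1 + p_2·(3/5)·q_1 = I, so (5·p_1 + 3·p_2)·q_1 = 5·I.
Demand: q_1*(p_1,p_2,I) = 5·I/(5·p_1 + 3·p_2), q_2* = 3·I/(5·p_1 + 3·p_2).
Here 5·14 + 3·18.24 = 124.72, giving q_1* = 12.3477 and q_2* = 7.4086.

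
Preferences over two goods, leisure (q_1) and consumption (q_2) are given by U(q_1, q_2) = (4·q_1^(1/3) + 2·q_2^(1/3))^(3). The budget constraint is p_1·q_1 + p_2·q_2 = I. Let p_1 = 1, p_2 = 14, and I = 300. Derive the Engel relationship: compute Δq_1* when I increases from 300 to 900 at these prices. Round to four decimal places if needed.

Δq_1* = 548.2

With the ratio pinned down, the budget gives q_1* = I/(p_1 + p_2·(q_2/q_1)) and q_2* = (q_2/q_1)·q_1*.
Numerically q_2/q_1 = 0.006749, so q_1* = 300/(1 + 14·0.006749) = 274.1.
At I' = 900: q_1* = 822.3. Change: 822.3 − 274.1 = 548.2.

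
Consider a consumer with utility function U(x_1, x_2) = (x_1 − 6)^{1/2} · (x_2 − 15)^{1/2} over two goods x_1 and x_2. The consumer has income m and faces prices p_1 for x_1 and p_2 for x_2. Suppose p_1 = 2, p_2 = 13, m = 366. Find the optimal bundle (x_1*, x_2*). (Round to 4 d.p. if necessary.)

Substituting into the budget: x_1* = 6 + 0.5·(m − 6·p_1 − 15·p_2)/p_1, and x_2* = 15 + 0.5·(…)/p_2.
Discretionary income = 366 − 6·2 − 15·13 = 159; x_1* = 6 + 0.5·159/2 = 45.75; x_2* = 15 + 0.5·159/13 = 21.1154.

x_1* = 45.75, x_2* = 21.1154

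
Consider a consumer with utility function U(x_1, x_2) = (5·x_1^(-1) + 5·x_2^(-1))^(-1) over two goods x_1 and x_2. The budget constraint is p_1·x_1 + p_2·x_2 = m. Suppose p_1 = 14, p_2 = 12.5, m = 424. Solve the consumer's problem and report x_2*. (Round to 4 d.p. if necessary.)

Substitute x_2 = (x_2/x_1)·x_1 into the budget: x_1* = m/(p_1 + p_2·(x_2/x_1)).
Numerically x_2/x_1 = 1.058301, so x_1* = 424/(14 + 12.5·1.058301) = 15.5718 and x_2* = 1.058301·15.5718 = 16.4796.

x_2* = 16.4796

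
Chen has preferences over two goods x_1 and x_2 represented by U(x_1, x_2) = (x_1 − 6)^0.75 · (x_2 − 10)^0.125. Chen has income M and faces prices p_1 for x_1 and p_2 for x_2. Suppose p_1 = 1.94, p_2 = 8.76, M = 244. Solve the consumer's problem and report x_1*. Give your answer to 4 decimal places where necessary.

x_1* = 69.9588

After buying the subsistence bundle (6, 10), a share 6/7 of the remaining income goes to x_1: x_1* = 6 + 6/7·(M − 6p_1 − 10p_2)/p_1.
Discretionary income = 244 − 6·1.94 − 10·8.76 = 144.76; x_1* = 6 + 6/7·144.76/1.94 = 69.9588.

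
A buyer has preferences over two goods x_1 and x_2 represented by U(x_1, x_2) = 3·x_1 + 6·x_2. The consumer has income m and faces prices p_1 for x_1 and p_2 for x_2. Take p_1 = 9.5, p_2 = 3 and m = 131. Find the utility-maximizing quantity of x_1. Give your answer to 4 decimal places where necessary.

Perfect substitutes: compare marginal utility per dollar. 3/p_1 vs 6/p_2 → 0.3158 vs 2.
x_2 gives more utility per dollar, so spend all income on x_2: x_2* = m/p_2, x_1* = 0.
Numerically: x_1* = 0, x_2* = 43.6667.

x_1* = 0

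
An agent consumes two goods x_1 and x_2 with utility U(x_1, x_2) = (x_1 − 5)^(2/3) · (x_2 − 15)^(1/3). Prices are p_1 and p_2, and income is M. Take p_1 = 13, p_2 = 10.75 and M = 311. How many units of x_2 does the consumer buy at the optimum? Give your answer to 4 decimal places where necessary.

x_2* = 17.6279

This is Cobb-Douglas in (x_1−5, x_2−15): tangency gives 2/3·p_2·(x_2−15) = 1/3·p_1·(x_1−5).
Substituting into the budget: x_1* = 5 + 2/3·(M − 5·p_1 − 15·p_2)/p_1, and x_2* = 15 + 1/3·(…)/p_2.
Discretionary income = 311 − 5·13 − 15·10.75 = 84.75; x_2* = 15 + 1/3·84.75/10.75 = 17.6279.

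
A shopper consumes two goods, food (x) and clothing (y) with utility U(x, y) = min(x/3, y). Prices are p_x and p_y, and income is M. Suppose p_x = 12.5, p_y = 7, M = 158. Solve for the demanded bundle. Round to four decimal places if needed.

With perfect complements, no substitution: consume in ratio x:y = 3:1.
Budget: p_x·x + p_y·(1/3)·x = M, so (3·p_x + p_y)·x = 3·M.
Demand: x*(p_x,p_y,M) = 3·M/(3·p_x + p_y), y* = M/(3·p_x + p_y).
Here 3·12.5 + 7 = 44.5, giving x* = 10.6517 and y* = 3.5506.

x* = 10.6517, y* = 3.5506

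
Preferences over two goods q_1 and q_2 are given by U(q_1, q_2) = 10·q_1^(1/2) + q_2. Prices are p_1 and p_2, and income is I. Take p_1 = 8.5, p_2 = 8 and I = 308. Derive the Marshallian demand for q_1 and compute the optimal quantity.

q_1* = 22.1453

Utility is quasi-linear in q_2; the FOC for q_1 is 5/√q_1 = p_1/p_2.
Thus q_1* = (5·p_2/p_1)² — independent of I — with the rest of income spent on q_2.
Plugging in: q_1* = (5·8/8.5)² = 22.1453.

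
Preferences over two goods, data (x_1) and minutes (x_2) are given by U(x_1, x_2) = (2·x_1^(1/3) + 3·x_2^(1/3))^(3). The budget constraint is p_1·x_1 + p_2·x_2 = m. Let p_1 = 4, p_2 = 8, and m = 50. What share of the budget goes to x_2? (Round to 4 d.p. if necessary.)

MU_x_1 ∝ 2·x_1^(-2/3), MU_x_2 ∝ 3·x_2^(-2/3), so MRS = (2/3)·(x_2/x_1)^(2/3) = p_1/p_2.
Solve for the ratio: x_2/x_1 = [(3/2)·p_1/p_2]^(1.5).
With the ratio pinned down, the budget gives x_1* = m/(p_1 + p_2·(x_2/x_1)) and x_2* = (x_2/x_1)·x_1*.
Numerically x_2/x_1 = 0.649519, so x_1* = 50/(4 + 8·0.649519) = 5.4371 and x_2* = 0.649519·5.4371 = 3.5315.
Expenditure on x_2: 8·3.5315 = 28.2518; share = 0.565.

share on x_2 = 0.565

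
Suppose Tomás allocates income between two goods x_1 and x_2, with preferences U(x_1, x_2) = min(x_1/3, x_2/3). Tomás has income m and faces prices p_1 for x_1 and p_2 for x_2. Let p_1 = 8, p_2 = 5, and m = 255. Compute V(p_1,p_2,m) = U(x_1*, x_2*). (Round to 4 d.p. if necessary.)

With perfect complements, no substitution: consume in ratio x_1:x_2 = 3:3.
Budget: p_1·x_1 + p_2·x_1 = m, so (3·p_1 + 3·p_2)·x_1 = 3·m.
Demand: x_1*(p_1,p_2,m) = 3·m/(3·p_1 + 3·p_2), x_2* = 3·m/(3·p_1 + 3·p_2).
Here 3·8 + 3·5 = 39, giving x_1* = 19.6154 and x_2* = 19.6154.
Utility at the optimum: U(19.6154, 19.6154) = 6.5385.

V = 6.5385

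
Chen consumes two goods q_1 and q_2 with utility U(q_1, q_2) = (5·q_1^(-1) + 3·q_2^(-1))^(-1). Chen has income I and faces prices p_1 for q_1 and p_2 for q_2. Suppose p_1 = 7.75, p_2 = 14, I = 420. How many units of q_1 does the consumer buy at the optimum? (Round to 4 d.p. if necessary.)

q_1* = 26.5513

From the CES first-order condition, (5/3)·(q_2/q_1)^(2) = p_1/p_2.
Hence q_2/q_1 = ((3/5)·p_1/p_2)^(1/(2)), i.e. raised to the 0.5 power.
With the ratio pinned down, the budget gives q_1* = I/(p_1 + p_2·(q_2/q_1)) and q_2* = (q_2/q_1)·q_1*.
Numerically q_2/q_1 = 0.576318, so q_1* = 420/(7.75 + 14·0.576318) = 26.5513.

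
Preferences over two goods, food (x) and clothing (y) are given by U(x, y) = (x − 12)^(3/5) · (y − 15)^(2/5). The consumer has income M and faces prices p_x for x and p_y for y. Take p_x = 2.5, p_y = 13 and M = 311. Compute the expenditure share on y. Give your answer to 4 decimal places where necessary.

This is Cobb-Douglas in (x−12, y−15): tangency gives 0.6·p_y·(y−15) = 0.4·p_x·(x−12).
After buying the subsistence bundle (12, 15), a share 0.6 of the remaining income goes to x: x* = 12 + 0.6·(M − 12p_x − 15p_y)/p_x.
Discretionary income = 311 − 12·2.5 − 15·13 = 86; x* = 12 + 0.6·86/2.5 = 32.64; y* = 15 + 0.4·86/13 = 17.6462.
Expenditure on y: 13·17.6462 = 229.4; share = 0.7376.

share on y = 0.7376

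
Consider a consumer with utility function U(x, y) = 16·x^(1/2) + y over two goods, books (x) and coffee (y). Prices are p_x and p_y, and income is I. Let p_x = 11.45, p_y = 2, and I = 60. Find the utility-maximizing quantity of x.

Utility is quasi-linear in y; the FOC for x is 8/√x = p_x/p_y.
Solve: √x = 8·p_y/p_x, so x*(p_x,p_y) = (8·p_y/p_x)², and y* = (I − p_x·x*)/p_y.
Plugging in: x* = (8·2/11.45)² = 1.9527.

x* = 1.9527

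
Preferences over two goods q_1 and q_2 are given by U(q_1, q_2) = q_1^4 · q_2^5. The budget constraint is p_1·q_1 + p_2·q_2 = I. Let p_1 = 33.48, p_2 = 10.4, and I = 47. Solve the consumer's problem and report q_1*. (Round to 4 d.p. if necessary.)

MU_q_1/MU_q_2 = (4·q_2)/(5·q_1); tangency sets this equal to p_1/p_2.
Rearranging, p_2·q_2 = (5/4)·p_1·q_1. Substituting into the budget gives p_1·q_1·(1 + (5/4)) = I.
Demand: q_1*(p_1,p_2,I) = 4/9·I/p_1 and q_2* = 5/9·I/p_2.
At p_1=33.48, p_2=10.4, I=47: q_1* = 4/9·47/33.48 = 0.6239.

q_1* = 0.6239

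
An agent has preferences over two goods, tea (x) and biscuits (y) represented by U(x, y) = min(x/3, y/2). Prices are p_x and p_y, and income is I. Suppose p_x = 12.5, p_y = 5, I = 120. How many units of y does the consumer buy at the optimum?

Leontief preferences: the optimum is at the kink where x/3 = y/2, i.e. y = (2/3)·x.
Budget: p_x·x + p_y·(2/3)·x = I, so (3·p_x + 2·p_y)·x = 3·I.
Demand: x*(p_x,p_y,I) = 3·I/(3·p_x + 2·p_y), y* = 2·I/(3·p_x + 2·p_y).
Here 3·12.5 + 2·5 = 47.5, giving y* = 5.0526.

y* = 5.0526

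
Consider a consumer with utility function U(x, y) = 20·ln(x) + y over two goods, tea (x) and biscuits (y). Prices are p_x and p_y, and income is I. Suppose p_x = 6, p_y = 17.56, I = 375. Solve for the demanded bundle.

x* = 58.5333, y* = 1.3554

MU_x = 20/x, MU_y = 1. Tangency: 20/x = p_x/p_y.
So x*(p_x,p_y) = 20·p_y/p_x, independent of income; and y* = (I − 20·p_y)/p_y.
At the given prices: x* = 20·17.56/6 = 58.5333, and y* = 1.3554.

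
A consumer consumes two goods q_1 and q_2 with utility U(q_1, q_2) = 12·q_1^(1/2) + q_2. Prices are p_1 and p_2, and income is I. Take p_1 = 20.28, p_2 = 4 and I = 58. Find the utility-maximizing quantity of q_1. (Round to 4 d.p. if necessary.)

Utility is quasi-linear in q_2; the FOC for q_1 is 6/√q_1 = p_1/p_2.
Thus q_1* = (6·p_2/p_1)² — independent of I — with the rest of income spent on q_2.
Plugging in: q_1* = (6·4/20.28)² = 1.4005.

q_1* = 1.4005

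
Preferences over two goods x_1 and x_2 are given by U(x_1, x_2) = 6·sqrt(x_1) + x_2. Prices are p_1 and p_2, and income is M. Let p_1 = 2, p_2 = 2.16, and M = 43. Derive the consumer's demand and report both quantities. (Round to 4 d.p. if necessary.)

Utility is quasi-linear in x_2; the FOC for x_1 is 3/√x_1 = p_1/p_2.
Solve: √x_1 = 3·p_2/p_1, so x_1*(p_1,p_2) = (3·p_2/p_1)², and x_2* = (M − p_1·x_1*)/p_2.
Plugging in: x_1* = (3·2.16/2)² = 10.4976, x_2* = 10.1874.

x_1* = 10.4976, x_2* = 10.1874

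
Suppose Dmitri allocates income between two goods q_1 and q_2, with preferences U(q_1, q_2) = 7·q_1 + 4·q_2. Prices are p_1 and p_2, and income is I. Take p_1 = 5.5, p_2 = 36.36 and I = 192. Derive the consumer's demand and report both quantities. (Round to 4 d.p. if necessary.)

Linear utility — the consumer picks whichever good has higher MU/price: 7/5.5 = 1.2727 vs 4/36.36 = 0.11.
q_1 gives more utility per dollar, so spend all income on q_1: q_1* = I/p_1, q_2* = 0.
Numerically: q_1* = 34.9091, q_2* = 0.

q_1* = 34.9091, q_2* = 0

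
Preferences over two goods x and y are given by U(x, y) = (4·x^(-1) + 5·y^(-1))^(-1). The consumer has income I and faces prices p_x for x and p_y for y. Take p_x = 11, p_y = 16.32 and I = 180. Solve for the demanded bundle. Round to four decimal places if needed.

x* = 6.9284, y* = 6.3595

MU_x ∝ 4·x^(-2), MU_y ∝ 5·y^(-2), so MRS = (4/5)·(y/x)^(2) = p_x/p_y.
Hence y/x = ((5/4)·p_x/p_y)^(1/(2)), i.e. raised to the 0.5 power.
Substitute y = (y/x)·x into the budget: x* = I/(p_x + p_y·(y/x)).
Numerically y/x = 0.917891, so x* = 180/(11 + 16.32·0.917891) = 6.9284 and y* = 0.917891·6.9284 = 6.3595.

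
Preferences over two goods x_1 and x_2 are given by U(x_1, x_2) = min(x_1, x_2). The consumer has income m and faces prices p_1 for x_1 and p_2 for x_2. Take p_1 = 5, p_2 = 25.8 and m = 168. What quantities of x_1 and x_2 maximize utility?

Leontief preferences: the optimum is at the kink where x_1/1 = x_2/1, i.e. x_2 = x_1.
Budget: p_1·x_1 + p_2·x_1 = m, so (p_1 + p_2)·x_1 = m.
Demand: x_1*(p_1,p_2,m) = m/(p_1 + p_2), x_2* = m/(p_1 + p_2).
Here 5 + 25.8 = 30.8, giving x_1* = 5.4545 and x_2* = 5.4545.

x_1* = 5.4545, x_2* = 5.4545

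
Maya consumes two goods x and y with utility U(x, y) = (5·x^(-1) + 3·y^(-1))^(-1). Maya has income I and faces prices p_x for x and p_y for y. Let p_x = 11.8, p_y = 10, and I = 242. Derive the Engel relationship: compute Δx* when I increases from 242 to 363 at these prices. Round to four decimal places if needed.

Δx* = 5.9859

MU_x ∝ 5·x^(-2), MU_y ∝ 3·y^(-2), so MRS = (5/3)·(y/x)^(2) = p_x/p_y.
Solve for the ratio: y/x = [(3/5)·p_x/p_y]^(0.5).
With the ratio pinned down, the budget gives x* = I/(p_x + p_y·(y/x)) and y* = (y/x)·x*.
Numerically y/x = 0.841427, so x* = 242/(11.8 + 10·0.841427) = 11.9717.
At I' = 363: x* = 17.9576. Change: 17.9576 − 11.9717 = 5.9859.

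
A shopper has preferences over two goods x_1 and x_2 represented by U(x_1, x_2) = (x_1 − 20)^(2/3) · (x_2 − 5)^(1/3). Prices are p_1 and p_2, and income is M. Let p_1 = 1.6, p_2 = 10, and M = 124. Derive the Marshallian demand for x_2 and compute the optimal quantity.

x_2* = 6.4

This is Cobb-Douglas in (x_1−20, x_2−5): tangency gives 2/3·p_2·(x_2−5) = 1/3·p_1·(x_1−20).
After buying the subsistence bundle (20, 5), a share 2/3 of the remaining income goes to x_1: x_1* = 20 + 2/3·(M − 20p_1 − 5p_2)/p_1.
Discretionary income = 124 − 20·1.6 − 5·10 = 42; x_2* = 5 + 1/3·42/10 = 6.4.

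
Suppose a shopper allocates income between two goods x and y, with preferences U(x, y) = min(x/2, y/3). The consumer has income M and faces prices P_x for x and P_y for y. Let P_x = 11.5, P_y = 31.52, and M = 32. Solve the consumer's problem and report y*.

Demand: x*(P_x,P_y,M) = 2·M/(2·P_x + 3·P_y), y* = 3·M/(2·P_x + 3·P_y).
Here 2·11.5 + 3·31.52 = 117.56, giving y* = 0.8166.

y* = 0.8166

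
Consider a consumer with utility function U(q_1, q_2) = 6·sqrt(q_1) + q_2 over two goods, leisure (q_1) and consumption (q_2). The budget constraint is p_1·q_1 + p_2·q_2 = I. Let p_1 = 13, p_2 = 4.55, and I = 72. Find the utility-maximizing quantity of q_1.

q_1* = 1.1025

Solve: √q_1 = 3·p_2/p_1, so q_1*(p_1,p_2) = (3·p_2/p_1)², and q_2* = (I − p_1·q_1*)/p_2.
Plugging in: q_1* = (3·4.55/13)² = 1.1025.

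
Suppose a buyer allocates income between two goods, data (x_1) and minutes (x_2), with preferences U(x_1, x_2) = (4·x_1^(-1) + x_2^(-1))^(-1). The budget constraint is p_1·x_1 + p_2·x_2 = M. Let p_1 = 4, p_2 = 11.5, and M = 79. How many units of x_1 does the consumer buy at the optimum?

With the ratio pinned down, the budget gives x_1* = M/(p_1 + p_2·(x_2/x_1)) and x_2* = (x_2/x_1)·x_1*.
Numerically x_2/x_1 = 0.294884, so x_1* = 79/(4 + 11.5·0.294884) = 10.6884.

x_1* = 10.6884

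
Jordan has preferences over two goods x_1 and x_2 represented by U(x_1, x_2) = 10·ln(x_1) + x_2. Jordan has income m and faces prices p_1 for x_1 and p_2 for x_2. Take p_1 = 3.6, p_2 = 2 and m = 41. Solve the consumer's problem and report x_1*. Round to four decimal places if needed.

MU_x_1 = 10/x_1, MU_x_2 = 1. Tangency: 10/x_1 = p_1/p_2.
So x_1*(p_1,p_2) = 10·p_2/p_1, independent of income; and x_2* = (m − 10·p_2)/p_2.
At the given prices: x_1* = 10·2/3.6 = 5.5556.

x_1* = 5.5556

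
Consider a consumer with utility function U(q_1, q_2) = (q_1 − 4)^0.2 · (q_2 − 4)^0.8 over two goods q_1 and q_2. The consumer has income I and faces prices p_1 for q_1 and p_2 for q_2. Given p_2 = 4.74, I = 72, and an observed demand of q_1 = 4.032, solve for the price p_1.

MRS = (1/4)·(q_2−4)/(q_1−4). Tangency with p_1/p_2 gives q_2−4 = 4·(p_1/p_2)·(q_1−4).
Substituting into the budget: q_1* = 4 + 0.2·(I − 4·p_1 − 4·p_2)/p_1, and q_2* = 4 + 0.8·(…)/p_2.
Set q_1* = 4.032 in the demand function and solve for p_1: p_1 = 12.75.

p_1 = 12.75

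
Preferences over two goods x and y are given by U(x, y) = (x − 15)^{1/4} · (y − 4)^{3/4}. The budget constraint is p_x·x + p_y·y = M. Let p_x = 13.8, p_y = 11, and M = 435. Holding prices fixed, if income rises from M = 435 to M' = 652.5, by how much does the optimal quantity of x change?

This is Cobb-Douglas in (x−15, y−4): tangency gives 0.25·p_y·(y−4) = 0.75·p_x·(x−15).
Substituting into the budget: x* = 15 + 0.25·(M − 15·p_x − 4·p_y)/p_x, and y* = 4 + 0.75·(…)/p_y.
Discretionary income = 435 − 15·13.8 − 4·11 = 184; x* = 15 + 0.25·184/13.8 = 18.3333.
At M' = 652.5: x* = 22.2736. Change: 22.2736 − 18.3333 = 3.9402.

Δx* = 3.9402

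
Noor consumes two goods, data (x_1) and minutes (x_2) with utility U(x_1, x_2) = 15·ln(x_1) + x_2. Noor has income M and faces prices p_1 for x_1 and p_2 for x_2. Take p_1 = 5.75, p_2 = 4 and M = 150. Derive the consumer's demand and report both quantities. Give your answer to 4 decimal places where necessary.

MU_x_1 = 15/x_1, MU_x_2 = 1. Tangency: 15/x_1 = p_1/p_2.
So x_1*(p_1,p_2) = 15·p_2/p_1, independent of income; and x_2* = (M − 15·p_2)/p_2.
At the given prices: x_1* = 15·4/5.75 = 10.4348, and x_2* = 22.5.

x_1* = 10.4348, x_2* = 22.5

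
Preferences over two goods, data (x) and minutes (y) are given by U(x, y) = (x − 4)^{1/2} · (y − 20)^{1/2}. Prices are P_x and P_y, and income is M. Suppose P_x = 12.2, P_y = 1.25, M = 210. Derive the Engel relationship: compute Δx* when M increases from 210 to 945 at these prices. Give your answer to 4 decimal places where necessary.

This is Cobb-Douglas in (x−4, y−20): tangency gives 0.5·P_y·(y−20) = 0.5·P_x·(x−4).
Substituting into the budget: x* = 4 + 0.5·(M − 4·P_x − 20·P_y)/P_x, and y* = 20 + 0.5·(…)/P_y.
Discretionary income = 210 − 4·12.2 − 20·1.25 = 136.2; x* = 4 + 0.5·136.2/12.2 = 9.582.
At M' = 945: x* = 39.7049. Change: 39.7049 − 9.582 = 30.123.

Δx* = 30.123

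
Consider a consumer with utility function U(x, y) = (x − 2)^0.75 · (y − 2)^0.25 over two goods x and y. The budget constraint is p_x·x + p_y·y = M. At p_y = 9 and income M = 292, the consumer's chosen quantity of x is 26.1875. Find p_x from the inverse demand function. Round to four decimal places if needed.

p_x = 8

This is Cobb-Douglas in (x−2, y−2): tangency gives 0.75·p_y·(y−2) = 0.25·p_x·(x−2).
Substituting into the budget: x* = 2 + 0.75·(M − 2·p_x − 2·p_y)/p_x, and y* = 2 + 0.25·(…)/p_y.
Set x* = 26.1875 in the demand function and solve for p_x: p_x = 8.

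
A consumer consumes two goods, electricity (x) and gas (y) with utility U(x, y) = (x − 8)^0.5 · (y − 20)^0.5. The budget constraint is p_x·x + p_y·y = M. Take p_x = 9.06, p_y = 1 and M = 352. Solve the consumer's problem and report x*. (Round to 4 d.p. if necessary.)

x* = 22.3223

MRS = (y−20)/(x−8). Tangency with p_x/p_y gives y−20 = (p_x/p_y)·(x−8).
Substituting into the budget: x* = 8 + 0.5·(M − 8·p_x − 20·p_y)/p_x, and y* = 20 + 0.5·(…)/p_y.
Discretionary income = 352 − 8·9.06 − 20·1 = 259.52; x* = 8 + 0.5·259.52/9.06 = 22.3223.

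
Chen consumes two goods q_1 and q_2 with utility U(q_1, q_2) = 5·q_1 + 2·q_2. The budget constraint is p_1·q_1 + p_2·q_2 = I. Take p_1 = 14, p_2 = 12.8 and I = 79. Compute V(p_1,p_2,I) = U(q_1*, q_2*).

V = 28.2143

q_1 gives more utility per dollar, so spend all income on q_1: q_1* = I/p_1, q_2* = 0.
Numerically: q_1* = 5.6429, q_2* = 0.
Utility at the optimum: U(5.6429, 0) = 28.2143.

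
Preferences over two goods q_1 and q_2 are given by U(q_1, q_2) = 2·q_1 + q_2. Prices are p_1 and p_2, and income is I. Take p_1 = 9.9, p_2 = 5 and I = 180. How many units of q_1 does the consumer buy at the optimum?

q_1* = 18.1818

Linear utility — the consumer picks whichever good has higher MU/price: 2/9.9 = 0.202 vs 1/5 = 0.2.
q_1 gives more utility per dollar, so spend all income on q_1: q_1* = I/p_1, q_2* = 0.
Numerically: q_1* = 18.1818, q_2* = 0.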